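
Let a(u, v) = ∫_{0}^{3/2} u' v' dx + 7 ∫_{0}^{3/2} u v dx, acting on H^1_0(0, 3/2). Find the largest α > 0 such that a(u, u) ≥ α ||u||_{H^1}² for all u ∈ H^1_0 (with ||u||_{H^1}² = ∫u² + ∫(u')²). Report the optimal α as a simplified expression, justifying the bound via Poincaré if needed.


α = 1

Coercivity of a(·,·) on H^1_0(0, 3/2) means a(u, u) ≥ α ||u||_{H^1}² for every u ∈ H^1_0.
The interval has length L = 3/2, and Poincaré/coercivity depend only on L. Here a(u, u) = ∫(u')² + (7)·∫u².
Here c = 7 ≥ 1, so a(u,u) = ∫(u')² + c∫u² ≥ ∫(u')² + ∫u² = ||u||_{H^1}², i.e. α = 1 works. No larger α is possible: a(u,u) ≥ α||u||_{H^1}² means (1−α)∫(u')² ≥ (α−c)∫u², and for the modes u_n = sin(nπ(x−x₀)/L) (x₀ the left endpoint) one has ∫u_n²/∫(u_n')² = (L/(nπ))² → 0, so a(u_n,u_n)/||u_n||_{H^1}² → 1. Hence the optimal constant is α = 1.
Therefore α = 1.


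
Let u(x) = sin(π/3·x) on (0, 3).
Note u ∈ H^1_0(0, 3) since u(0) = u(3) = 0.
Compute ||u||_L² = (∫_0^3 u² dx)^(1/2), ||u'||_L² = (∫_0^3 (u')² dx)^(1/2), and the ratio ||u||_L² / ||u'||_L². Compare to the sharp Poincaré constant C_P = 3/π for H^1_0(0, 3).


||u||_L² / ||u'||_L² = 3/π = C_P.

u(x) = sin(π/3·x), so u'(x) = π*cos(π*x/3)/3.
Writing u(x) = A·sin(kπx/L) with A = 1 and k = 1, use ∫_0^L sin²(kπx/L) dx = L/2 and ∫_0^L cos²(kπx/L) dx = L/2.
u² = 1·sin²(π/3·x) and (u')² = π^2/9·cos²(π/3·x), and each of sin², cos² integrates to L/2 = 3/2 over (0, 3).
∫_0^3 u² dx = 3/2, so ||u||_L² = sqrt(6)/2.
∫_0^3 (u')² dx = π^2/6, so ||u'||_L² = sqrt(6)*π/6.
Ratio ||u||_L² / ||u'||_L² = 3/π.
Sharp Poincaré constant on H^1_0(0, 3) is C_P = L/π = 3/π, achieved by sin(π/3·x).
This is the k = 1 eigenfunction (up to amplitude), so the ratio equals the sharp Poincaré constant exactly.


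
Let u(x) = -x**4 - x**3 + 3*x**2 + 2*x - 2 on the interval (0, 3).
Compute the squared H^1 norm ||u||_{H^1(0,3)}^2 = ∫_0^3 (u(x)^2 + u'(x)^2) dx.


||u||_{H^1}^2 = 196503/28

The H^1 norm (squared) on an interval (0, L) is
  ||u||_{H^1}^2 = ∫_0^L u(x)^2 dx + ∫_0^L u'(x)^2 dx.
Compute u'(x) = -4*x**3 - 3*x**2 + 6*x + 2.
Then u(x)^2 = x**8 + 2*x**7 - 5*x**6 - 10*x**5 + 9*x**4 + 16*x**3 - 8*x**2 - 8*x + 4 and u'(x)^2 = 16*x**6 + 24*x**5 - 39*x**4 - 52*x**3 + 24*x**2 + 24*x + 4.
Integrate each monomial from 0 to 3 using ∫_0^3 c·x^n dx = c·3^(n+1)/(n+1):
  ∫_0^3 u(x)^2 dx = ∫_0^3 (x^8 + 2*x^7 - 5*x^6 - 10*x^5 + 9*x^4 + 16*x^3 - 8*x^2 - 8*x + 4) dx. Term by term:
    ∫_0^3 x^8 dx = 2187;  ∫_0^3 2*x^7 dx = 6561/4;  ∫_0^3 -5*x^6 dx = -10935/7;
    ∫_0^3 -10*x^5 dx = -1215;  ∫_0^3 9*x^4 dx = 2187/5;  ∫_0^3 16*x^3 dx = 324;
    ∫_0^3 -8*x^2 dx = -72;  ∫_0^3 -8*x dx = -36;  ∫_0^3 4 dx = 12.
  Sum: 2187 + 6561/4 − 10935/7 − 1215 + 2187/5 + 324 − 72 − 36 + 12 = 240171/140.
  ∫_0^3 u'(x)^2 dx = ∫_0^3 (16*x^6 + 24*x^5 - 39*x^4 - 52*x^3 + 24*x^2 + 24*x + 4) dx. Term by term:
    ∫_0^3 16*x^6 dx = 34992/7;  ∫_0^3 24*x^5 dx = 2916;  ∫_0^3 -39*x^4 dx = -9477/5;
    ∫_0^3 -52*x^3 dx = -1053;  ∫_0^3 24*x^2 dx = 216;  ∫_0^3 24*x dx = 108;
    ∫_0^3 4 dx = 12.
  Sum: 34992/7 + 2916 − 9477/5 − 1053 + 216 + 108 + 12 = 185586/35.
Adding: ||u||_{H^1}^2 = 240171/140 + 185586/35 = 196503/28.


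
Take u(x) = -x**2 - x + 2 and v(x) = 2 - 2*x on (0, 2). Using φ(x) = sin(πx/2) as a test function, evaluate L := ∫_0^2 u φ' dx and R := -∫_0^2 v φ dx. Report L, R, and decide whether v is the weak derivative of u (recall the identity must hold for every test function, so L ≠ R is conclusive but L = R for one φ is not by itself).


LHS = 12/π, RHS = 0. No, v is not the weak derivative of u.

u(x) = -x**2 - x + 2, classical derivative u'(x) = -2*x - 1.
φ(x) = sin(πx/2), so φ'(x) = π*cos(π*x/2)/2.
Note φ(0) = φ(2) = 0, so the boundary term u·φ vanishes.
LHS = ∫_0^2 u(x) φ'(x) dx = ∫_0^2 (-π*x^2*cos(π*x/2)/2 - π*x*cos(π*x/2)/2 + π*cos(π*x/2)) dx. Term by term:
  ∫_0^2 π*cos(π*x/2) dx = 0;  ∫_0^2 -π*x*cos(π*x/2)/2 dx = 4/π;  ∫_0^2 -π*x^2*cos(π*x/2)/2 dx = 8/π.
Sum: 0 + 4/π + 8/π = 12/π.
So LHS = 12/π.
∫_0^2 v(x) φ(x) dx = ∫_0^2 (-2*x*sin(π*x/2) + 2*sin(π*x/2)) dx. Term by term:
  ∫_0^2 2*sin(π*x/2) dx = 8/π;  ∫_0^2 -2*x*sin(π*x/2) dx = -8/π.
Sum: 8/π − 8/π = 0.
So RHS = -∫_0^2 v(x) φ(x) dx = 0.
LHS − RHS = 12/π ≠ 0, so the identity fails.
(For a valid weak derivative the identity must hold for EVERY test function, in particular this one. The failure shows v is NOT the weak derivative of u.)
Correct weak derivative would be u'(x) = -2*x - 1.


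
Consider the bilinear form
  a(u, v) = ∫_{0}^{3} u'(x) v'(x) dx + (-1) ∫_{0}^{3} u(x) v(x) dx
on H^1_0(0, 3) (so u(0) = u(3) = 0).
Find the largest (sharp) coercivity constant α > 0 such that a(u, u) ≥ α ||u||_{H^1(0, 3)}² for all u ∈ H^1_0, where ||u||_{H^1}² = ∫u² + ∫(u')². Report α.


α = (-9 + π^2)/(9 + π^2)

Coercivity of a(·,·) on H^1_0(0, 3) means a(u, u) ≥ α ||u||_{H^1}² for every u ∈ H^1_0.
The interval has length L = 3, and Poincaré/coercivity depend only on L. Here a(u, u) = ∫(u')² + (-1)·∫u².
Here c = -1 < 0 with |c| < (π/L)² = π^2/9, so coercivity still holds. The condition a(u,u) ≥ α||u||_{H^1}² reads (1−α)∫(u')² ≥ (α−c)∫u². Any admissible α is ≤ 1 (rapidly oscillating u have ∫u²/∫(u')² → 0), and α = 1 would force 0 ≥ (1−c)∫u², impossible since c < 1; so 1−α > 0. By the sharp Poincaré inequality on H^1_0 of an interval of length L, ∫(u')² ≥ (π/L)²∫u² with equality for the first sine mode sin(π(x−x₀)/L) (x₀ the left endpoint), so the inequality holds for all u iff (1−α)(π/L)² ≥ α − c, i.e. α ≤ ((π/L)² + c)/((π/L)² + 1) = (1 + c(L/π)²)/(1 + (L/π)²). (Direct route, valid since c ≤ 0: Poincaré gives c∫u² ≥ c(L/π)²∫(u')², so a(u,u) ≥ (1 + c(L/π)²)∫(u')², while ||u||_{H^1}² ≤ (1 + (L/π)²)∫(u')²; dividing yields the same α.) With (π/L)² = π^2/9 and c = -1, the largest admissible constant is α = ((π/L)² + c)/((π/L)² + 1).
Simplifying, α = (-9 + π^2)/(9 + π^2).


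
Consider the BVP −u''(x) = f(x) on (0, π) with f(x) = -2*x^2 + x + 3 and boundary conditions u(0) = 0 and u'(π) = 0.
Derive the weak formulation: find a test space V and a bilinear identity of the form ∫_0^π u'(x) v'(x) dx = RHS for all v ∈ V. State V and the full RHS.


V = {v ∈ H^1(0, π) : v(0) = 0} (test functions vanish at x = 0 where u is specified); weak form: ∫_0^π u'v' dx = ∫_0^π (-2*x^2 + x + 3) v dx for all v ∈ V.

Multiply both sides by a test function v and integrate from 0 to π:
  ∫_0^π −u''(x) v(x) dx = ∫_0^π f(x) v(x) dx.
Integrate the LHS by parts once:
  ∫_0^π −u'' v dx = −[u'(x) v(x)]_0^π + ∫_0^π u'(x) v'(x) dx.
Thus ∫_0^π u'(x) v'(x) dx = ∫_0^π f(x) v(x) dx + [u'(x) v(x)]_0^π.
Choose V so that boundary terms are either known or forced to vanish.
Mixed BC: u(0) = 0 (Dirichlet) and u'(π) = 0 (Neumann). Define V = {v ∈ H^1(0, π) : v(0) = 0}. Then [u' v]_0^π = u'(π)·v(π) − u'(0)·0 = 0.
Weak formulation: find u (satisfying any essential BC) such that ∫_0^π u'(x) v'(x) dx = ∫_0^π f v dx for all v ∈ V (Dirichlet at 0 absorbed into V; the Neumann datum at x = π is zero, so no boundary term remains).
Substituting f(x) = -2*x^2 + x + 3, the right-hand side is ∫_0^π (-2*x^2 + x + 3) v dx.


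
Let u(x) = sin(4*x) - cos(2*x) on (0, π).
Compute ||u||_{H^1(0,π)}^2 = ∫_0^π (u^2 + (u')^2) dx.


||u||_{H^1(0,π)}^2 = 11*π

u'(x) = 2*sin(2*x) + 4*cos(4*x).
Expand u² and (u')² and integrate term by term on (0, π), using: for integers n ≥ 1, ∫_0^π sin²(nx) dx = ∫_0^π cos²(nx) dx = π/2; for n ≠ n', ∫_0^π sin(nx)sin(n'x) dx = ∫_0^π cos(nx)cos(n'x) dx = 0; and by product-to-sum, ∫_0^π sin(nx)cos(n'x) dx = ½∫_0^π [sin((n+n')x) + sin((n−n')x)] dx, which is 0 when n+n' is even and 2n/(n²−n'²) when n+n' is odd (it need not vanish on (0, π)).
  u² squared terms: (-1)²·∫cos(2x)² dx = 1·π/2 = π/2;  (1)²·∫sin(4x)² dx = 1·π/2 = π/2.
  u² cross terms: 2·(-1)·(1)·∫cos(2x)·sin(4x) dx = -2·(0) = 0.
  So ∫_0^π u² dx = π/2 + π/2 + 0 = π.
  (u')² squared terms: (2)²·∫sin(2x)² dx = 4·π/2 = 2*π;  (4)²·∫cos(4x)² dx = 16·π/2 = 8*π.
  (u')² cross terms: 2·(2)·(4)·∫sin(2x)·cos(4x) dx = 16·(0) = 0.
  So ∫_0^π (u')² dx = 2*π + 8*π + 0 = 10*π.
||u||_{H^1}^2 = (π) + (10*π) = 11*π.


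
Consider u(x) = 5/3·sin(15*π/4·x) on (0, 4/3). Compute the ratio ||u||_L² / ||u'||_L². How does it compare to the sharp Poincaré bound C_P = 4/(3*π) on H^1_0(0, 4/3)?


||u||_L² / ||u'||_L² = 4/(15*π) < C_P = 4/(3*π).

u(x) = 5/3·sin(15*π/4·x), so u'(x) = 25*π*cos(15*π*x/4)/4.
Writing u(x) = A·sin(kπx/L) with A = 5/3 and k = 5, use ∫_0^L sin²(kπx/L) dx = L/2 and ∫_0^L cos²(kπx/L) dx = L/2.
u² = 25/9·sin²(15*π/4·x) and (u')² = 625*π^2/16·cos²(15*π/4·x), and each of sin², cos² integrates to L/2 = 2/3 over (0, 4/3).
∫_0^4/3 u² dx = 50/27, so ||u||_L² = 5*sqrt(6)/9.
∫_0^4/3 (u')² dx = 625*π^2/24, so ||u'||_L² = 25*sqrt(6)*π/12.
Ratio ||u||_L² / ||u'||_L² = 4/(15*π).
Sharp Poincaré constant on H^1_0(0, 4/3) is C_P = L/π = 4/(3*π), achieved by sin(3*π/4·x).
This is the k = 5 harmonic; the ratio L/(kπ) is strictly less than C_P = L/π, consistent with the sharp inequality ||u||_L² ≤ C_P ||u'||_L².


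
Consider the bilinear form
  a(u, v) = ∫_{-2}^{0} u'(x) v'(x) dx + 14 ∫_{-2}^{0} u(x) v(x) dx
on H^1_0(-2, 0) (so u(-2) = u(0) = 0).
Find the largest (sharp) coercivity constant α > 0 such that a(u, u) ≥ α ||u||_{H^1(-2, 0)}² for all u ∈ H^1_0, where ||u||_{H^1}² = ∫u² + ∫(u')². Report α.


α = 1

Coercivity of a(·,·) on H^1_0(-2, 0) means a(u, u) ≥ α ||u||_{H^1}² for every u ∈ H^1_0.
The interval has length L = 2, and Poincaré/coercivity depend only on L. Here a(u, u) = ∫(u')² + (14)·∫u².
Here c = 14 ≥ 1, so a(u,u) = ∫(u')² + c∫u² ≥ ∫(u')² + ∫u² = ||u||_{H^1}², i.e. α = 1 works. No larger α is possible: a(u,u) ≥ α||u||_{H^1}² means (1−α)∫(u')² ≥ (α−c)∫u², and for the modes u_n = sin(nπ(x−x₀)/L) (x₀ the left endpoint) one has ∫u_n²/∫(u_n')² = (L/(nπ))² → 0, so a(u_n,u_n)/||u_n||_{H^1}² → 1. Hence the optimal constant is α = 1.
Therefore α = 1.


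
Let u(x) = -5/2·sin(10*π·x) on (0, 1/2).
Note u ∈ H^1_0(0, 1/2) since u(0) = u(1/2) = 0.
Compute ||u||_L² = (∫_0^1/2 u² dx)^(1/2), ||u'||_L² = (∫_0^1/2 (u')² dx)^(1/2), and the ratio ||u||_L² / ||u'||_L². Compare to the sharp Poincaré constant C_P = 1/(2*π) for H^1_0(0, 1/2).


||u||_L² / ||u'||_L² = 1/(10*π) < C_P = 1/(2*π).

u(x) = -5/2·sin(10*π·x), so u'(x) = -25*π*cos(10*π*x).
Writing u(x) = A·sin(kπx/L) with A = -5/2 and k = 5, use ∫_0^L sin²(kπx/L) dx = L/2 and ∫_0^L cos²(kπx/L) dx = L/2.
u² = 25/4·sin²(10*π·x) and (u')² = 625*π^2·cos²(10*π·x), and each of sin², cos² integrates to L/2 = 1/4 over (0, 1/2).
∫_0^1/2 u² dx = 25/16, so ||u||_L² = 5/4.
∫_0^1/2 (u')² dx = 625*π^2/4, so ||u'||_L² = 25*π/2.
Ratio ||u||_L² / ||u'||_L² = 1/(10*π).
Sharp Poincaré constant on H^1_0(0, 1/2) is C_P = L/π = 1/(2*π), achieved by sin(2*π·x).
This is the k = 5 harmonic; the ratio L/(kπ) is strictly less than C_P = L/π, consistent with the sharp inequality ||u||_L² ≤ C_P ||u'||_L².


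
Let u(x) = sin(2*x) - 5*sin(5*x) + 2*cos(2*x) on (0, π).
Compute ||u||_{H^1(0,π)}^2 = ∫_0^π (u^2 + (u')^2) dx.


||u||_{H^1(0,π)}^2 = -1000/21 + 675*π/2

u'(x) = -4*sin(2*x) + 2*cos(2*x) - 25*cos(5*x).
Expand u² and (u')² and integrate term by term on (0, π), using: for integers n ≥ 1, ∫_0^π sin²(nx) dx = ∫_0^π cos²(nx) dx = π/2; for n ≠ n', ∫_0^π sin(nx)sin(n'x) dx = ∫_0^π cos(nx)cos(n'x) dx = 0; and by product-to-sum, ∫_0^π sin(nx)cos(n'x) dx = ½∫_0^π [sin((n+n')x) + sin((n−n')x)] dx, which is 0 when n+n' is even and 2n/(n²−n'²) when n+n' is odd (it need not vanish on (0, π)).
  u² squared terms: (-5)²·∫sin(5x)² dx = 25·π/2 = 25*π/2;  (2)²·∫cos(2x)² dx = 4·π/2 = 2*π;  (1)²·∫sin(2x)² dx = 1·π/2 = π/2.
  u² cross terms: 2·(-5)·(2)·∫sin(5x)·cos(2x) dx = -20·(10/21) = -200/21;  2·(-5)·(1)·∫sin(5x)·sin(2x) dx = -10·(0) = 0;  2·(2)·(1)·∫cos(2x)·sin(2x) dx = 4·(0) = 0.
  So ∫_0^π u² dx = 25*π/2 + 2*π + π/2 − 200/21 + 0 + 0 = -200/21 + 15*π.
  (u')² squared terms: (-25)²·∫cos(5x)² dx = 625·π/2 = 625*π/2;  (-4)²·∫sin(2x)² dx = 16·π/2 = 8*π;  (2)²·∫cos(2x)² dx = 4·π/2 = 2*π.
  (u')² cross terms: 2·(-25)·(-4)·∫cos(5x)·sin(2x) dx = 200·(-4/21) = -800/21;  2·(-25)·(2)·∫cos(5x)·cos(2x) dx = -100·(0) = 0;  2·(-4)·(2)·∫sin(2x)·cos(2x) dx = -16·(0) = 0.
  So ∫_0^π (u')² dx = 625*π/2 + 8*π + 2*π − 800/21 + 0 + 0 = -800/21 + 645*π/2.
||u||_{H^1}^2 = (-200/21 + 15*π) + (-800/21 + 645*π/2) = -1000/21 + 675*π/2.


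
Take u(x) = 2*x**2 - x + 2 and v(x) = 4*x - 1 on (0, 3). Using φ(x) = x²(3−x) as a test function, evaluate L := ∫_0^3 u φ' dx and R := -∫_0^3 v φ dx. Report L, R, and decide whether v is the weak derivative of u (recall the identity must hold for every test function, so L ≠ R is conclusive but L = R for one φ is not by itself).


LHS = -837/20, RHS = -837/20. Yes, v = u' weakly.

u(x) = 2*x**2 - x + 2, classical derivative u'(x) = 4*x - 1.
φ(x) = x²(3−x), so φ'(x) = 3*x*(2 - x).
Note φ(0) = φ(3) = 0, so the boundary term u·φ vanishes.
LHS = ∫_0^3 u(x) φ'(x) dx = ∫_0^3 (-6*x^4 + 15*x^3 - 12*x^2 + 12*x) dx. Term by term:
  ∫_0^3 -6*x^4 dx = -1458/5;  ∫_0^3 15*x^3 dx = 1215/4;  ∫_0^3 -12*x^2 dx = -108;
  ∫_0^3 12*x dx = 54.
Sum: -1458/5 + 1215/4 − 108 + 54 = -837/20.
So LHS = -837/20.
∫_0^3 v(x) φ(x) dx = ∫_0^3 (-4*x^4 + 13*x^3 - 3*x^2) dx. Term by term:
  ∫_0^3 -4*x^4 dx = -972/5;  ∫_0^3 13*x^3 dx = 1053/4;  ∫_0^3 -3*x^2 dx = -27.
Sum: -972/5 + 1053/4 − 27 = 837/20.
So RHS = -∫_0^3 v(x) φ(x) dx = -837/20.
LHS = RHS, so the identity holds for this test φ.
Moreover u is smooth here and v(x) = u'(x) = 4*x - 1 pointwise, so the identity holds for every test function. Hence v is the weak derivative of u.


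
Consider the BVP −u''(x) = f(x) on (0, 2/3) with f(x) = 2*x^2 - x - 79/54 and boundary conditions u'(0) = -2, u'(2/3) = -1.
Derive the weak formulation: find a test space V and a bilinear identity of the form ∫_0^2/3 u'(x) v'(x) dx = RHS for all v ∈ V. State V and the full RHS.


V = H^1(0, 2/3) (v unrestricted at boundary; u is determined up to an additive constant); weak form: ∫_0^2/3 u'v' dx = ∫_0^2/3 (2*x^2 - x - 79/54) v dx − v(2/3) + 2·v(0) for all v ∈ V.

Multiply both sides by a test function v and integrate from 0 to 2/3:
  ∫_0^2/3 −u''(x) v(x) dx = ∫_0^2/3 f(x) v(x) dx.
Integrate the LHS by parts once:
  ∫_0^2/3 −u'' v dx = −[u'(x) v(x)]_0^2/3 + ∫_0^2/3 u'(x) v'(x) dx.
Thus ∫_0^2/3 u'(x) v'(x) dx = ∫_0^2/3 f(x) v(x) dx + [u'(x) v(x)]_0^2/3.
Choose V so that boundary terms are either known or forced to vanish.
u has inhomogeneous Neumann u'(0) = -2, u'(2/3) = -1. [u' v]_0^2/3 = (-1)·v(2/3) − (-2)·v(0) = − v(2/3) + 2·v(0). Take V = H^1(0, 2/3); boundary term becomes part of RHS.
Weak formulation: find u (satisfying any essential BC) such that ∫_0^2/3 u'(x) v'(x) dx = ∫_0^2/3 f v dx − v(2/3) + 2·v(0) for all v ∈ V (Neumann data are natural BCs: they enter the RHS as boundary terms).
Substituting f(x) = 2*x^2 - x - 79/54, the right-hand side is ∫_0^2/3 (2*x^2 - x - 79/54) v dx − v(2/3) + 2·v(0).
Compatibility check (pure Neumann): taking v ≡ 1 ∈ V gives 0 = ∫_0^2/3 f dx + (-1) − (-2), i.e. ∫_0^2/3 f dx must equal u'(0) − u'(2/3) = -1. Indeed ∫_0^2/3 (2*x^2 - x - 79/54) dx = -1, so the data are compatible. The solution is then unique only up to an additive constant (fix it e.g. by requiring ∫_0^2/3 u dx = 0).


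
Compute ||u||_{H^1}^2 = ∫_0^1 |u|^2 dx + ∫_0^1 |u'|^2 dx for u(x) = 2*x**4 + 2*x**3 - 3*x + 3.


||u||_{H^1}^2 = 7358/315

The H^1 norm (squared) on an interval (0, L) is
  ||u||_{H^1}^2 = ∫_0^L u(x)^2 dx + ∫_0^L u'(x)^2 dx.
Compute u'(x) = 8*x**3 + 6*x**2 - 3.
Then u(x)^2 = 4*x**8 + 8*x**7 + 4*x**6 - 12*x**5 + 12*x**3 + 9*x**2 - 18*x + 9 and u'(x)^2 = 64*x**6 + 96*x**5 + 36*x**4 - 48*x**3 - 36*x**2 + 9.
Integrate each monomial from 0 to 1 using ∫_0^1 c·x^n dx = c·1^(n+1)/(n+1):
  ∫_0^1 u(x)^2 dx = ∫_0^1 (4*x^8 + 8*x^7 + 4*x^6 - 12*x^5 + 12*x^3 + 9*x^2 - 18*x + 9) dx. Term by term:
    ∫_0^1 4*x^8 dx = 4/9;  ∫_0^1 8*x^7 dx = 1;  ∫_0^1 4*x^6 dx = 4/7;
    ∫_0^1 -12*x^5 dx = -2;  ∫_0^1 12*x^3 dx = 3;  ∫_0^1 9*x^2 dx = 3;
    ∫_0^1 -18*x dx = -9;  ∫_0^1 9 dx = 9.
  Sum: 4/9 + 1 + 4/7 − 2 + 3 + 3 − 9 + 9 = 379/63.
  ∫_0^1 u'(x)^2 dx = ∫_0^1 (64*x^6 + 96*x^5 + 36*x^4 - 48*x^3 - 36*x^2 + 9) dx. Term by term:
    ∫_0^1 64*x^6 dx = 64/7;  ∫_0^1 96*x^5 dx = 16;  ∫_0^1 36*x^4 dx = 36/5;
    ∫_0^1 -48*x^3 dx = -12;  ∫_0^1 -36*x^2 dx = -12;  ∫_0^1 9 dx = 9.
  Sum: 64/7 + 16 + 36/5 − 12 − 12 + 9 = 607/35.
Adding: ||u||_{H^1}^2 = 379/63 + 607/35 = 7358/315.


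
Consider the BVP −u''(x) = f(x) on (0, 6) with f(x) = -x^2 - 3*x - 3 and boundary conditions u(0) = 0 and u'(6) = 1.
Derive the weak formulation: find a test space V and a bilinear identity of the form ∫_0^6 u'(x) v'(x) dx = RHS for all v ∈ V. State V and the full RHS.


V = {v ∈ H^1(0, 6) : v(0) = 0} (test functions vanish at x = 0 where u is specified); weak form: ∫_0^6 u'v' dx = ∫_0^6 (-x^2 - 3*x - 3) v dx + v(6) for all v ∈ V.

Multiply both sides by a test function v and integrate from 0 to 6:
  ∫_0^6 −u''(x) v(x) dx = ∫_0^6 f(x) v(x) dx.
Integrate the LHS by parts once:
  ∫_0^6 −u'' v dx = −[u'(x) v(x)]_0^6 + ∫_0^6 u'(x) v'(x) dx.
Thus ∫_0^6 u'(x) v'(x) dx = ∫_0^6 f(x) v(x) dx + [u'(x) v(x)]_0^6.
Choose V so that boundary terms are either known or forced to vanish.
Mixed BC: u(0) = 0 (Dirichlet) and u'(6) = 1 (Neumann). Define V = {v ∈ H^1(0, 6) : v(0) = 0}. Then [u' v]_0^6 = u'(6)·v(6) − u'(0)·0 = v(6).
Weak formulation: find u (satisfying any essential BC) such that ∫_0^6 u'(x) v'(x) dx = ∫_0^6 f v dx + v(6) for all v ∈ V (Dirichlet at 0 absorbed into V; Neumann datum at x = 6 contributes the boundary term).
Substituting f(x) = -x^2 - 3*x - 3, the right-hand side is ∫_0^6 (-x^2 - 3*x - 3) v dx + v(6).


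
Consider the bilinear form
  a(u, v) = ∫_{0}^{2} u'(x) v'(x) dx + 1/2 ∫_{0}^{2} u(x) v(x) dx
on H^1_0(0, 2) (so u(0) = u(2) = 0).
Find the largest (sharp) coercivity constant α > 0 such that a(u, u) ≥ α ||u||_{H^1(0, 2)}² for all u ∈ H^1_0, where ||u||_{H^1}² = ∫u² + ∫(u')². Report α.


α = (2 + π^2)/(4 + π^2)

Coercivity of a(·,·) on H^1_0(0, 2) means a(u, u) ≥ α ||u||_{H^1}² for every u ∈ H^1_0.
The interval has length L = 2, and Poincaré/coercivity depend only on L. Here a(u, u) = ∫(u')² + (1/2)·∫u².
Here 0 < c = 1/2 < 1. The condition a(u,u) ≥ α||u||_{H^1}² reads (1−α)∫(u')² ≥ (α−c)∫u². Any admissible α is ≤ 1 (rapidly oscillating u have ∫u²/∫(u')² → 0), and α = 1 would force 0 ≥ (1−c)∫u², impossible since c < 1; so 1−α > 0. By the sharp Poincaré inequality on H^1_0 of an interval of length L, ∫(u')² ≥ (π/L)²∫u² with equality for the first sine mode sin(π(x−x₀)/L) (x₀ the left endpoint), so the inequality holds for all u iff (1−α)(π/L)² ≥ α − c, i.e. α ≤ ((π/L)² + c)/((π/L)² + 1) = (1 + c(L/π)²)/(1 + (L/π)²). With (π/L)² = π^2/4 and c = 1/2, the largest admissible constant is α = ((π/L)² + c)/((π/L)² + 1).
Simplifying, α = (2 + π^2)/(4 + π^2).


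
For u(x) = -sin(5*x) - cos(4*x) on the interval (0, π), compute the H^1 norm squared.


||u||_{H^1(0,π)}^2 = 340/9 + 43*π/2

u'(x) = 4*sin(4*x) - 5*cos(5*x).
Expand u² and (u')² and integrate term by term on (0, π), using: for integers n ≥ 1, ∫_0^π sin²(nx) dx = ∫_0^π cos²(nx) dx = π/2; for n ≠ n', ∫_0^π sin(nx)sin(n'x) dx = ∫_0^π cos(nx)cos(n'x) dx = 0; and by product-to-sum, ∫_0^π sin(nx)cos(n'x) dx = ½∫_0^π [sin((n+n')x) + sin((n−n')x)] dx, which is 0 when n+n' is even and 2n/(n²−n'²) when n+n' is odd (it need not vanish on (0, π)).
  u² squared terms: (-1)²·∫cos(4x)² dx = 1·π/2 = π/2;  (-1)²·∫sin(5x)² dx = 1·π/2 = π/2.
  u² cross terms: 2·(-1)·(-1)·∫cos(4x)·sin(5x) dx = 2·(10/9) = 20/9.
  So ∫_0^π u² dx = π/2 + π/2 + 20/9 = 20/9 + π.
  (u')² squared terms: (-5)²·∫cos(5x)² dx = 25·π/2 = 25*π/2;  (4)²·∫sin(4x)² dx = 16·π/2 = 8*π.
  (u')² cross terms: 2·(-5)·(4)·∫cos(5x)·sin(4x) dx = -40·(-8/9) = 320/9.
  So ∫_0^π (u')² dx = 25*π/2 + 8*π + 320/9 = 320/9 + 41*π/2.
||u||_{H^1}^2 = (20/9 + π) + (320/9 + 41*π/2) = 340/9 + 43*π/2.


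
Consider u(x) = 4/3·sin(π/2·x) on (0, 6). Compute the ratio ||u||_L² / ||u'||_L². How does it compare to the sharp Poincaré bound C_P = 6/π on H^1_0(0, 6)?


||u||_L² / ||u'||_L² = 2/π < C_P = 6/π.

u(x) = 4/3·sin(π/2·x), so u'(x) = 2*π*cos(π*x/2)/3.
Writing u(x) = A·sin(kπx/L) with A = 4/3 and k = 3, use ∫_0^L sin²(kπx/L) dx = L/2 and ∫_0^L cos²(kπx/L) dx = L/2.
u² = 16/9·sin²(π/2·x) and (u')² = 4*π^2/9·cos²(π/2·x), and each of sin², cos² integrates to L/2 = 3 over (0, 6).
∫_0^6 u² dx = 16/3, so ||u||_L² = 4*sqrt(3)/3.
∫_0^6 (u')² dx = 4*π^2/3, so ||u'||_L² = 2*sqrt(3)*π/3.
Ratio ||u||_L² / ||u'||_L² = 2/π.
Sharp Poincaré constant on H^1_0(0, 6) is C_P = L/π = 6/π, achieved by sin(π/6·x).
This is the k = 3 harmonic; the ratio L/(kπ) is strictly less than C_P = L/π, consistent with the sharp inequality ||u||_L² ≤ C_P ||u'||_L².


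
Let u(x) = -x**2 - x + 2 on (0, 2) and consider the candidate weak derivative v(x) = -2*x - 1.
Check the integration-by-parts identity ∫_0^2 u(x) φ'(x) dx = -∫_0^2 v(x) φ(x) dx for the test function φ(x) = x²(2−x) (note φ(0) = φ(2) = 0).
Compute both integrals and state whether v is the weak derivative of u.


LHS = 68/15, RHS = 68/15. Yes, v = u' weakly.

u(x) = -x**2 - x + 2, classical derivative u'(x) = -2*x - 1.
φ(x) = x²(2−x), so φ'(x) = x*(4 - 3*x).
Note φ(0) = φ(2) = 0, so the boundary term u·φ vanishes.
LHS = ∫_0^2 u(x) φ'(x) dx = ∫_0^2 (3*x^4 - x^3 - 10*x^2 + 8*x) dx. Term by term:
  ∫_0^2 3*x^4 dx = 96/5;  ∫_0^2 -x^3 dx = -4;  ∫_0^2 -10*x^2 dx = -80/3;
  ∫_0^2 8*x dx = 16.
Sum: 96/5 − 4 − 80/3 + 16 = 68/15.
So LHS = 68/15.
∫_0^2 v(x) φ(x) dx = ∫_0^2 (2*x^4 - 3*x^3 - 2*x^2) dx. Term by term:
  ∫_0^2 2*x^4 dx = 64/5;  ∫_0^2 -3*x^3 dx = -12;  ∫_0^2 -2*x^2 dx = -16/3.
Sum: 64/5 − 12 − 16/3 = -68/15.
So RHS = -∫_0^2 v(x) φ(x) dx = 68/15.
LHS = RHS, so the identity holds for this test φ.
Moreover u is smooth here and v(x) = u'(x) = -2*x - 1 pointwise, so the identity holds for every test function. Hence v is the weak derivative of u.


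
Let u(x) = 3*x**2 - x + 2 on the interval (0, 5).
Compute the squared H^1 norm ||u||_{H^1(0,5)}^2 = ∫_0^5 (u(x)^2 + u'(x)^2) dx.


||u||_{H^1}^2 = 39325/6

The H^1 norm (squared) on an interval (0, L) is
  ||u||_{H^1}^2 = ∫_0^L u(x)^2 dx + ∫_0^L u'(x)^2 dx.
Compute u'(x) = 6*x - 1.
Then u(x)^2 = 9*x**4 - 6*x**3 + 13*x**2 - 4*x + 4 and u'(x)^2 = 36*x**2 - 12*x + 1.
Integrate each monomial from 0 to 5 using ∫_0^5 c·x^n dx = c·5^(n+1)/(n+1):
  ∫_0^5 u(x)^2 dx = ∫_0^5 (9*x^4 - 6*x^3 + 13*x^2 - 4*x + 4) dx. Term by term:
    ∫_0^5 9*x^4 dx = 5625;  ∫_0^5 -6*x^3 dx = -1875/2;  ∫_0^5 13*x^2 dx = 1625/3;
    ∫_0^5 -4*x dx = -50;  ∫_0^5 4 dx = 20.
  Sum: 5625 − 1875/2 + 1625/3 − 50 + 20 = 31195/6.
  ∫_0^5 u'(x)^2 dx = ∫_0^5 (36*x^2 - 12*x + 1) dx. Term by term:
    ∫_0^5 36*x^2 dx = 1500;  ∫_0^5 -12*x dx = -150;  ∫_0^5 1 dx = 5.
  Sum: 1500 − 150 + 5 = 1355.
Adding: ||u||_{H^1}^2 = 31195/6 + 1355 = 39325/6.


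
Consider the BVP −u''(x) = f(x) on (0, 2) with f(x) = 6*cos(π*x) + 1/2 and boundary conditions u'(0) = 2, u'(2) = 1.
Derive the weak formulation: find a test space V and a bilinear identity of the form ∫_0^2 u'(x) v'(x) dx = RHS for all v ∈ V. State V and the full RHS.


V = H^1(0, 2) (v unrestricted at boundary; u is determined up to an additive constant); weak form: ∫_0^2 u'v' dx = ∫_0^2 (6*cos(π*x) + 1/2) v dx + v(2) − 2·v(0) for all v ∈ V.

Multiply both sides by a test function v and integrate from 0 to 2:
  ∫_0^2 −u''(x) v(x) dx = ∫_0^2 f(x) v(x) dx.
Integrate the LHS by parts once:
  ∫_0^2 −u'' v dx = −[u'(x) v(x)]_0^2 + ∫_0^2 u'(x) v'(x) dx.
Thus ∫_0^2 u'(x) v'(x) dx = ∫_0^2 f(x) v(x) dx + [u'(x) v(x)]_0^2.
Choose V so that boundary terms are either known or forced to vanish.
u has inhomogeneous Neumann u'(0) = 2, u'(2) = 1. [u' v]_0^2 = (1)·v(2) − (2)·v(0) = v(2) − 2·v(0). Take V = H^1(0, 2); boundary term becomes part of RHS.
Weak formulation: find u (satisfying any essential BC) such that ∫_0^2 u'(x) v'(x) dx = ∫_0^2 f v dx + v(2) − 2·v(0) for all v ∈ V (Neumann data are natural BCs: they enter the RHS as boundary terms).
Substituting f(x) = 6*cos(π*x) + 1/2, the right-hand side is ∫_0^2 (6*cos(π*x) + 1/2) v dx + v(2) − 2·v(0).
Compatibility check (pure Neumann): taking v ≡ 1 ∈ V gives 0 = ∫_0^2 f dx + (1) − (2), i.e. ∫_0^2 f dx must equal u'(0) − u'(2) = 1. Indeed ∫_0^2 (6*cos(π*x) + 1/2) dx = 1, so the data are compatible. The solution is then unique only up to an additive constant (fix it e.g. by requiring ∫_0^2 u dx = 0).


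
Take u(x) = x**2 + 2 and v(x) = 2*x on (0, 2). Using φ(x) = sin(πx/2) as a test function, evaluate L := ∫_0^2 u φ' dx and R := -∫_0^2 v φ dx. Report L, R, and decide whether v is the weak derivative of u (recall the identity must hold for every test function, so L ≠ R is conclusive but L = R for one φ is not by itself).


LHS = -8/π, RHS = -8/π. Yes, v = u' weakly.

u(x) = x**2 + 2, classical derivative u'(x) = 2*x.
φ(x) = sin(πx/2), so φ'(x) = π*cos(π*x/2)/2.
Note φ(0) = φ(2) = 0, so the boundary term u·φ vanishes.
LHS = ∫_0^2 u(x) φ'(x) dx = ∫_0^2 (π*x^2*cos(π*x/2)/2 + π*cos(π*x/2)) dx. Term by term:
  ∫_0^2 π*cos(π*x/2) dx = 0;  ∫_0^2 π*x^2*cos(π*x/2)/2 dx = -8/π.
Sum: 0 − 8/π = -8/π.
So LHS = -8/π.
∫_0^2 v(x) φ(x) dx = ∫_0^2 (2*x*sin(π*x/2)) dx. Term by term:
  ∫_0^2 2*x*sin(π*x/2) dx = 8/π.
So RHS = -∫_0^2 v(x) φ(x) dx = -8/π.
LHS = RHS, so the identity holds for this test φ.
Moreover u is smooth here and v(x) = u'(x) = 2*x pointwise, so the identity holds for every test function. Hence v is the weak derivative of u.


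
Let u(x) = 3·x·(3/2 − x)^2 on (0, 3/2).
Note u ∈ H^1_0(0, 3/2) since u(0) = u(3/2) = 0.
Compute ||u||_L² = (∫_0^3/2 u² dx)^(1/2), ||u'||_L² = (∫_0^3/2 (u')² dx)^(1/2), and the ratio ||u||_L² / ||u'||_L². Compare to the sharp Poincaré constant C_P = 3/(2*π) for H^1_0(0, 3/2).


||u||_L² / ||u'||_L² = 3*sqrt(14)/28 < C_P = 3/(2*π).

u(x) = 3·x·(3/2 − x)^2, so u'(x) = 9*x^2 - 18*x + 27/4.
u(x) = 3·x·(3/2 − x)^2 vanishes at x = 0 and x = 3/2, so u ∈ H^1_0(0, 3/2). Differentiate via the product rule and integrate the resulting polynomials term by term.
  ∫_0^3/2 u² dx = ∫_0^3/2 (9*x^6 - 54*x^5 + 243*x^4/2 - 243*x^3/2 + 729*x^2/16) dx. Term by term:
    ∫_0^3/2 9*x^6 dx = 19683/896;  ∫_0^3/2 -54*x^5 dx = -6561/64;  ∫_0^3/2 243*x^4/2 dx = 59049/320;
    ∫_0^3/2 -243*x^3/2 dx = -19683/128;  ∫_0^3/2 729*x^2/16 dx = 6561/128.
  Sum: 19683/896 − 6561/64 + 59049/320 − 19683/128 + 6561/128 = 6561/4480.
  ∫_0^3/2 (u')² dx = ∫_0^3/2 (81*x^4 - 324*x^3 + 891*x^2/2 - 243*x + 729/16) dx. Term by term:
    ∫_0^3/2 81*x^4 dx = 19683/160;  ∫_0^3/2 -324*x^3 dx = -6561/16;  ∫_0^3/2 891*x^2/2 dx = 8019/16;
    ∫_0^3/2 -243*x dx = -2187/8;  ∫_0^3/2 729/16 dx = 2187/32.
  Sum: 19683/160 − 6561/16 + 8019/16 − 2187/8 + 2187/32 = 729/80.
∫_0^3/2 u² dx = 6561/4480, so ||u||_L² = 81*sqrt(70)/560.
∫_0^3/2 (u')² dx = 729/80, so ||u'||_L² = 27*sqrt(5)/20.
Ratio ||u||_L² / ||u'||_L² = 3*sqrt(14)/28.
Sharp Poincaré constant on H^1_0(0, 3/2) is C_P = L/π = 3/(2*π), achieved by sin(2*π/3·x).
A polynomial bump cannot attain the sharp Poincaré constant (only the first sine eigenfunction does), so the ratio is strictly less than C_P, consistent with ||u||_L² ≤ C_P ||u'||_L².


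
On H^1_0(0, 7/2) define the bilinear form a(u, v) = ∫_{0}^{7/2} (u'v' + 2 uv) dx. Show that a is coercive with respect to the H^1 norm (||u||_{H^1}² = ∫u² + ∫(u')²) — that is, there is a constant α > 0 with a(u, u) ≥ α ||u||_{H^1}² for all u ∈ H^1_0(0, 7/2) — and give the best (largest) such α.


α = 1

Coercivity of a(·,·) on H^1_0(0, 7/2) means a(u, u) ≥ α ||u||_{H^1}² for every u ∈ H^1_0.
The interval has length L = 7/2, and Poincaré/coercivity depend only on L. Here a(u, u) = ∫(u')² + (2)·∫u².
Here c = 2 ≥ 1, so a(u,u) = ∫(u')² + c∫u² ≥ ∫(u')² + ∫u² = ||u||_{H^1}², i.e. α = 1 works. No larger α is possible: a(u,u) ≥ α||u||_{H^1}² means (1−α)∫(u')² ≥ (α−c)∫u², and for the modes u_n = sin(nπ(x−x₀)/L) (x₀ the left endpoint) one has ∫u_n²/∫(u_n')² = (L/(nπ))² → 0, so a(u_n,u_n)/||u_n||_{H^1}² → 1. Hence the optimal constant is α = 1.
Therefore α = 1.


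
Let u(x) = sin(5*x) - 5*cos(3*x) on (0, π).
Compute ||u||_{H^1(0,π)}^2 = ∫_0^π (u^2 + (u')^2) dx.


||u||_{H^1(0,π)}^2 = 138*π

u'(x) = 15*sin(3*x) + 5*cos(5*x).
Expand u² and (u')² and integrate term by term on (0, π), using: for integers n ≥ 1, ∫_0^π sin²(nx) dx = ∫_0^π cos²(nx) dx = π/2; for n ≠ n', ∫_0^π sin(nx)sin(n'x) dx = ∫_0^π cos(nx)cos(n'x) dx = 0; and by product-to-sum, ∫_0^π sin(nx)cos(n'x) dx = ½∫_0^π [sin((n+n')x) + sin((n−n')x)] dx, which is 0 when n+n' is even and 2n/(n²−n'²) when n+n' is odd (it need not vanish on (0, π)).
  u² squared terms: (-5)²·∫cos(3x)² dx = 25·π/2 = 25*π/2;  (1)²·∫sin(5x)² dx = 1·π/2 = π/2.
  u² cross terms: 2·(-5)·(1)·∫cos(3x)·sin(5x) dx = -10·(0) = 0.
  So ∫_0^π u² dx = 25*π/2 + π/2 + 0 = 13*π.
  (u')² squared terms: (5)²·∫cos(5x)² dx = 25·π/2 = 25*π/2;  (15)²·∫sin(3x)² dx = 225·π/2 = 225*π/2.
  (u')² cross terms: 2·(5)·(15)·∫cos(5x)·sin(3x) dx = 150·(0) = 0.
  So ∫_0^π (u')² dx = 25*π/2 + 225*π/2 + 0 = 125*π.
||u||_{H^1}^2 = (13*π) + (125*π) = 138*π.


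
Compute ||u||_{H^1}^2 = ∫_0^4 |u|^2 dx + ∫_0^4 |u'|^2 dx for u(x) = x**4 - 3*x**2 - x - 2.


||u||_{H^1}^2 = 13679324/315

The H^1 norm (squared) on an interval (0, L) is
  ||u||_{H^1}^2 = ∫_0^L u(x)^2 dx + ∫_0^L u'(x)^2 dx.
Compute u'(x) = 4*x**3 - 6*x - 1.
Then u(x)^2 = x**8 - 6*x**6 - 2*x**5 + 5*x**4 + 6*x**3 + 13*x**2 + 4*x + 4 and u'(x)^2 = 16*x**6 - 48*x**4 - 8*x**3 + 36*x**2 + 12*x + 1.
Integrate each monomial from 0 to 4 using ∫_0^4 c·x^n dx = c·4^(n+1)/(n+1):
  ∫_0^4 u(x)^2 dx = ∫_0^4 (x^8 - 6*x^6 - 2*x^5 + 5*x^4 + 6*x^3 + 13*x^2 + 4*x + 4) dx. Term by term:
    ∫_0^4 x^8 dx = 262144/9;  ∫_0^4 -6*x^6 dx = -98304/7;  ∫_0^4 -2*x^5 dx = -4096/3;
    ∫_0^4 5*x^4 dx = 1024;  ∫_0^4 6*x^3 dx = 384;  ∫_0^4 13*x^2 dx = 832/3;
    ∫_0^4 4*x dx = 32;  ∫_0^4 4 dx = 16.
  Sum: 262144/9 − 98304/7 − 4096/3 + 1024 + 384 + 832/3 + 32 + 16 = 973456/63.
  ∫_0^4 u'(x)^2 dx = ∫_0^4 (16*x^6 - 48*x^4 - 8*x^3 + 36*x^2 + 12*x + 1) dx. Term by term:
    ∫_0^4 16*x^6 dx = 262144/7;  ∫_0^4 -48*x^4 dx = -49152/5;  ∫_0^4 -8*x^3 dx = -512;
    ∫_0^4 36*x^2 dx = 768;  ∫_0^4 12*x dx = 96;  ∫_0^4 1 dx = 4.
  Sum: 262144/7 − 49152/5 − 512 + 768 + 96 + 4 = 979116/35.
Adding: ||u||_{H^1}^2 = 973456/63 + 979116/35 = 13679324/315.


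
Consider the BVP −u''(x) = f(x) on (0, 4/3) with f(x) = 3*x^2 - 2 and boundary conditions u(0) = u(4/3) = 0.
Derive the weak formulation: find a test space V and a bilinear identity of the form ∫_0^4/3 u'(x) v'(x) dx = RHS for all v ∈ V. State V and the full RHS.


V = H^1_0(0, 4/3) (so v(0) = v(4/3) = 0); weak form: ∫_0^4/3 u'v' dx = ∫_0^4/3 (3*x^2 - 2) v dx for all v ∈ V.

Multiply both sides by a test function v and integrate from 0 to 4/3:
  ∫_0^4/3 −u''(x) v(x) dx = ∫_0^4/3 f(x) v(x) dx.
Integrate the LHS by parts once:
  ∫_0^4/3 −u'' v dx = −[u'(x) v(x)]_0^4/3 + ∫_0^4/3 u'(x) v'(x) dx.
Thus ∫_0^4/3 u'(x) v'(x) dx = ∫_0^4/3 f(x) v(x) dx + [u'(x) v(x)]_0^4/3.
Choose V so that boundary terms are either known or forced to vanish.
u is Dirichlet: u(0) = u(4/3) = 0. Let V = H^1_0(0, 4/3); then v(0) = v(4/3) = 0, and [u' v]_0^4/3 = 0.
Weak formulation: find u (satisfying any essential BC) such that ∫_0^4/3 u'(x) v'(x) dx = ∫_0^4/3 f v dx for all v ∈ V.
Substituting f(x) = 3*x^2 - 2, the right-hand side is ∫_0^4/3 (3*x^2 - 2) v dx.


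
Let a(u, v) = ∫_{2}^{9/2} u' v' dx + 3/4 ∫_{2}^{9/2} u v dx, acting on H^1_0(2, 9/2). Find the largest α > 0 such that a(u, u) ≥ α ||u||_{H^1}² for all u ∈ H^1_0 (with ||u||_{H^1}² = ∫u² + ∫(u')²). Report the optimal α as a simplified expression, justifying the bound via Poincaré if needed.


α = (75 + 16*π^2)/(4*(25 + 4*π^2))

Coercivity of a(·,·) on H^1_0(2, 9/2) means a(u, u) ≥ α ||u||_{H^1}² for every u ∈ H^1_0.
The interval has length L = 5/2, and Poincaré/coercivity depend only on L. Here a(u, u) = ∫(u')² + (3/4)·∫u².
Here 0 < c = 3/4 < 1. The condition a(u,u) ≥ α||u||_{H^1}² reads (1−α)∫(u')² ≥ (α−c)∫u². Any admissible α is ≤ 1 (rapidly oscillating u have ∫u²/∫(u')² → 0), and α = 1 would force 0 ≥ (1−c)∫u², impossible since c < 1; so 1−α > 0. By the sharp Poincaré inequality on H^1_0 of an interval of length L, ∫(u')² ≥ (π/L)²∫u² with equality for the first sine mode sin(π(x−x₀)/L) (x₀ the left endpoint), so the inequality holds for all u iff (1−α)(π/L)² ≥ α − c, i.e. α ≤ ((π/L)² + c)/((π/L)² + 1) = (1 + c(L/π)²)/(1 + (L/π)²). With (π/L)² = 4*π^2/25 and c = 3/4, the largest admissible constant is α = ((π/L)² + c)/((π/L)² + 1).
Simplifying, α = (75 + 16*π^2)/(4*(25 + 4*π^2)).


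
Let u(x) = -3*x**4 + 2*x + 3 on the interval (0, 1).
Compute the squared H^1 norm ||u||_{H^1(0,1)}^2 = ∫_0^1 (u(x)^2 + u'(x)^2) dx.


||u||_{H^1}^2 = 2552/105

The H^1 norm (squared) on an interval (0, L) is
  ||u||_{H^1}^2 = ∫_0^L u(x)^2 dx + ∫_0^L u'(x)^2 dx.
Compute u'(x) = 2 - 12*x**3.
Then u(x)^2 = 9*x**8 - 12*x**5 - 18*x**4 + 4*x**2 + 12*x + 9 and u'(x)^2 = 144*x**6 - 48*x**3 + 4.
Integrate each monomial from 0 to 1 using ∫_0^1 c·x^n dx = c·1^(n+1)/(n+1):
  ∫_0^1 u(x)^2 dx = ∫_0^1 (9*x^8 - 12*x^5 - 18*x^4 + 4*x^2 + 12*x + 9) dx. Term by term:
    ∫_0^1 9*x^8 dx = 1;  ∫_0^1 -12*x^5 dx = -2;  ∫_0^1 -18*x^4 dx = -18/5;
    ∫_0^1 4*x^2 dx = 4/3;  ∫_0^1 12*x dx = 6;  ∫_0^1 9 dx = 9.
  Sum: 1 − 2 − 18/5 + 4/3 + 6 + 9 = 176/15.
  ∫_0^1 u'(x)^2 dx = ∫_0^1 (144*x^6 - 48*x^3 + 4) dx. Term by term:
    ∫_0^1 144*x^6 dx = 144/7;  ∫_0^1 -48*x^3 dx = -12;  ∫_0^1 4 dx = 4.
  Sum: 144/7 − 12 + 4 = 88/7.
Adding: ||u||_{H^1}^2 = 176/15 + 88/7 = 2552/105.


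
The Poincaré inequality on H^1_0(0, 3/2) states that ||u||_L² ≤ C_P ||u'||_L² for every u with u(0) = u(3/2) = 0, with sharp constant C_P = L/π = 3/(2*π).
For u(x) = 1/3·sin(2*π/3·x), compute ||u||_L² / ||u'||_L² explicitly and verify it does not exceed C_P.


||u||_L² / ||u'||_L² = 3/(2*π) = C_P.

u(x) = 1/3·sin(2*π/3·x), so u'(x) = 2*π*cos(2*π*x/3)/9.
Writing u(x) = A·sin(kπx/L) with A = 1/3 and k = 1, use ∫_0^L sin²(kπx/L) dx = L/2 and ∫_0^L cos²(kπx/L) dx = L/2.
u² = 1/9·sin²(2*π/3·x) and (u')² = 4*π^2/81·cos²(2*π/3·x), and each of sin², cos² integrates to L/2 = 3/4 over (0, 3/2).
∫_0^3/2 u² dx = 1/12, so ||u||_L² = sqrt(3)/6.
∫_0^3/2 (u')² dx = π^2/27, so ||u'||_L² = sqrt(3)*π/9.
Ratio ||u||_L² / ||u'||_L² = 3/(2*π).
Sharp Poincaré constant on H^1_0(0, 3/2) is C_P = L/π = 3/(2*π), achieved by sin(2*π/3·x).
This is the k = 1 eigenfunction (up to amplitude), so the ratio equals the sharp Poincaré constant exactly.


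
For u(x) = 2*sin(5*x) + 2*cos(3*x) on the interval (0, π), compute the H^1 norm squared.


||u||_{H^1(0,π)}^2 = 72*π

u'(x) = -6*sin(3*x) + 10*cos(5*x).
Expand u² and (u')² and integrate term by term on (0, π), using: for integers n ≥ 1, ∫_0^π sin²(nx) dx = ∫_0^π cos²(nx) dx = π/2; for n ≠ n', ∫_0^π sin(nx)sin(n'x) dx = ∫_0^π cos(nx)cos(n'x) dx = 0; and by product-to-sum, ∫_0^π sin(nx)cos(n'x) dx = ½∫_0^π [sin((n+n')x) + sin((n−n')x)] dx, which is 0 when n+n' is even and 2n/(n²−n'²) when n+n' is odd (it need not vanish on (0, π)).
  u² squared terms: (2)²·∫cos(3x)² dx = 4·π/2 = 2*π;  (2)²·∫sin(5x)² dx = 4·π/2 = 2*π.
  u² cross terms: 2·(2)·(2)·∫cos(3x)·sin(5x) dx = 8·(0) = 0.
  So ∫_0^π u² dx = 2*π + 2*π + 0 = 4*π.
  (u')² squared terms: (-6)²·∫sin(3x)² dx = 36·π/2 = 18*π;  (10)²·∫cos(5x)² dx = 100·π/2 = 50*π.
  (u')² cross terms: 2·(-6)·(10)·∫sin(3x)·cos(5x) dx = -120·(0) = 0.
  So ∫_0^π (u')² dx = 18*π + 50*π + 0 = 68*π.
||u||_{H^1}^2 = (4*π) + (68*π) = 72*π.


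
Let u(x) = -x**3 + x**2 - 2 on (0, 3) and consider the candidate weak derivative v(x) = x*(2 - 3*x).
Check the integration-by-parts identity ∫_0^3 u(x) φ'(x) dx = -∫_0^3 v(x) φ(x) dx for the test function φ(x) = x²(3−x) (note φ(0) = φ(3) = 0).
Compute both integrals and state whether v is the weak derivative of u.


LHS = 243/5, RHS = 243/5. Yes, v = u' weakly.

u(x) = -x**3 + x**2 - 2, classical derivative u'(x) = -3*x**2 + 2*x.
φ(x) = x²(3−x), so φ'(x) = 3*x*(2 - x).
Note φ(0) = φ(3) = 0, so the boundary term u·φ vanishes.
LHS = ∫_0^3 u(x) φ'(x) dx = ∫_0^3 (3*x^5 - 9*x^4 + 6*x^3 + 6*x^2 - 12*x) dx. Term by term:
  ∫_0^3 3*x^5 dx = 729/2;  ∫_0^3 -9*x^4 dx = -2187/5;  ∫_0^3 6*x^3 dx = 243/2;
  ∫_0^3 6*x^2 dx = 54;  ∫_0^3 -12*x dx = -54.
Sum: 729/2 − 2187/5 + 243/2 + 54 − 54 = 243/5.
So LHS = 243/5.
∫_0^3 v(x) φ(x) dx = ∫_0^3 (3*x^5 - 11*x^4 + 6*x^3) dx. Term by term:
  ∫_0^3 3*x^5 dx = 729/2;  ∫_0^3 -11*x^4 dx = -2673/5;  ∫_0^3 6*x^3 dx = 243/2.
Sum: 729/2 − 2673/5 + 243/2 = -243/5.
So RHS = -∫_0^3 v(x) φ(x) dx = 243/5.
LHS = RHS, so the identity holds for this test φ.
Moreover u is smooth here and v(x) = u'(x) = -3*x**2 + 2*x pointwise, so the identity holds for every test function. Hence v is the weak derivative of u.


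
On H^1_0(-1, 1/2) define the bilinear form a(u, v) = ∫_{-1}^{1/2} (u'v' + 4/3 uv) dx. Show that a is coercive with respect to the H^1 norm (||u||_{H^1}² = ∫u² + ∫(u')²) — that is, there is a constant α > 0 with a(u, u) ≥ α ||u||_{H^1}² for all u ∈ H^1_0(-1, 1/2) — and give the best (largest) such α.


α = 1

Coercivity of a(·,·) on H^1_0(-1, 1/2) means a(u, u) ≥ α ||u||_{H^1}² for every u ∈ H^1_0.
The interval has length L = 3/2, and Poincaré/coercivity depend only on L. Here a(u, u) = ∫(u')² + (4/3)·∫u².
Here c = 4/3 ≥ 1, so a(u,u) = ∫(u')² + c∫u² ≥ ∫(u')² + ∫u² = ||u||_{H^1}², i.e. α = 1 works. No larger α is possible: a(u,u) ≥ α||u||_{H^1}² means (1−α)∫(u')² ≥ (α−c)∫u², and for the modes u_n = sin(nπ(x−x₀)/L) (x₀ the left endpoint) one has ∫u_n²/∫(u_n')² = (L/(nπ))² → 0, so a(u_n,u_n)/||u_n||_{H^1}² → 1. Hence the optimal constant is α = 1.
Therefore α = 1.


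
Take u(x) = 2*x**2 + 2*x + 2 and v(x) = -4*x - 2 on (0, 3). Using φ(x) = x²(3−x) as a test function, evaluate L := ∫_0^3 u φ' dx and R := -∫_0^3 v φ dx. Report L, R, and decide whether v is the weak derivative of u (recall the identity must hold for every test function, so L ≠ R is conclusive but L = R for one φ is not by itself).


LHS = -621/10, RHS = 621/10. No, v is not the weak derivative of u.

u(x) = 2*x**2 + 2*x + 2, classical derivative u'(x) = 4*x + 2.
φ(x) = x²(3−x), so φ'(x) = 3*x*(2 - x).
Note φ(0) = φ(3) = 0, so the boundary term u·φ vanishes.
LHS = ∫_0^3 u(x) φ'(x) dx = ∫_0^3 (-6*x^4 + 6*x^3 + 6*x^2 + 12*x) dx. Term by term:
  ∫_0^3 -6*x^4 dx = -1458/5;  ∫_0^3 6*x^3 dx = 243/2;  ∫_0^3 6*x^2 dx = 54;
  ∫_0^3 12*x dx = 54.
Sum: -1458/5 + 243/2 + 54 + 54 = -621/10.
So LHS = -621/10.
∫_0^3 v(x) φ(x) dx = ∫_0^3 (4*x^4 - 10*x^3 - 6*x^2) dx. Term by term:
  ∫_0^3 4*x^4 dx = 972/5;  ∫_0^3 -10*x^3 dx = -405/2;  ∫_0^3 -6*x^2 dx = -54.
Sum: 972/5 − 405/2 − 54 = -621/10.
So RHS = -∫_0^3 v(x) φ(x) dx = 621/10.
LHS − RHS = -621/5 ≠ 0, so the identity fails.
(For a valid weak derivative the identity must hold for EVERY test function, in particular this one. The failure shows v is NOT the weak derivative of u.)
Correct weak derivative would be u'(x) = 4*x + 2.
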